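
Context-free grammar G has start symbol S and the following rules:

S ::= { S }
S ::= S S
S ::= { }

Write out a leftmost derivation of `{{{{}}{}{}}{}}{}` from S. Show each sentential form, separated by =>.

S => SS   [S ::= S S]
SS => {S}S   [S ::= { S }]
{S}S => {SS}S   [S ::= S S]
{SS}S => {{S}S}S   [S ::= { S }]
{{S}S}S => {{SS}S}S   [S ::= S S]
{{SS}S}S => {{SSS}S}S   [S ::= S S]
{{SSS}S}S => {{{S}SS}S}S   [S ::= { S }]
{{{S}SS}S}S => {{{{}}SS}S}S   [S ::= { }]
{{{{}}SS}S}S => {{{{}}{}S}S}S   [S ::= { }]
{{{{}}{}S}S}S => {{{{}}{}{}}S}S   [S ::= { }]
{{{{}}{}{}}S}S => {{{{}}{}{}}{}}S   [S ::= { }]
{{{{}}{}{}}{}}S => {{{{}}{}{}}{}}{}   [S ::= { }]

S => SS => {S}S => {SS}S => {{S}S}S => {{SS}S}S => {{SSS}S}S => {{{S}SS}S}S => {{{{}}SS}S}S => {{{{}}{}S}S}S => {{{{}}{}{}}S}S => {{{{}}{}{}}{}}S => {{{{}}{}{}}{}}{}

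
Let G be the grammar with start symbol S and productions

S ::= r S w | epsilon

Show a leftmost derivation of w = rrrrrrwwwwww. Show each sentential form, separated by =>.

S=>rSw=>rrSww=>rrrSwww=>rrrrSwwww=>rrrrrSwwwww=>rrrrrrSwwwwww=>rrrrrrwwwwww

S => rSw   [S ::= r S w]
rSw => rrSww   [S ::= r S w]
rrSww => rrrSwww   [S ::= r S w]
rrrSwww => rrrrSwwww   [S ::= r S w]
rrrrSwwww => rrrrrSwwwww   [S ::= r S w]
rrrrrSwwwww => rrrrrrSwwwwww   [S ::= r S w]
rrrrrrSwwwwww => rrrrrrwwwwww   [S ::= epsilon]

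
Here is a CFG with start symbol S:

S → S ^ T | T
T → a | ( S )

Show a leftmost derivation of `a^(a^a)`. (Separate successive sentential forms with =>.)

S => S^T => T^T => a^T => a^(S) => a^(S^T) => a^(T^T) => a^(a^T) => a^(a^a)

S => S^T   [S → S ^ T]
S^T => T^T   [S → T]
T^T => a^T   [T → a]
a^T => a^(S)   [T → ( S )]
a^(S) => a^(S^T)   [S → S ^ T]
a^(S^T) => a^(T^T)   [S → T]
a^(T^T) => a^(a^T)   [T → a]
a^(a^T) => a^(a^a)   [T → a]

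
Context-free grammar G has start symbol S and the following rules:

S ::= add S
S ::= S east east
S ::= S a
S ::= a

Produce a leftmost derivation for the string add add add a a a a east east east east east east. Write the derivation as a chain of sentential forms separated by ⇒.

S ⇒ add S ⇒ add S east east ⇒ add S east east east east ⇒ add S east east east east east east ⇒ add add S east east east east east east ⇒ add add S a east east east east east east ⇒ add add S a a east east east east east east ⇒ add add S a a a east east east east east east ⇒ add add add S a a a east east east east east east ⇒ add add add a a a a east east east east east east

S ⇒ add S   [S ::= add S]
add S ⇒ add S east east   [S ::= S east east]
add S east east ⇒ add S east east east east   [S ::= S east east]
add S east east east east ⇒ add S east east east east east east   [S ::= S east east]
add S east east east east east east ⇒ add add S east east east east east east   [S ::= add S]
add add S east east east east east east ⇒ add add S a east east east east east east   [S ::= S a]
add add S a east east east east east east ⇒ add add S a a east east east east east east   [S ::= S a]
add add S a a east east east east east east ⇒ add add S a a a east east east east east east   [S ::= S a]
add add S a a a east east east east east east ⇒ add add add S a a a east east east east east east   [S ::= add S]
add add add S a a a east east east east east east ⇒ add add add a a a a east east east east east east   [S ::= a]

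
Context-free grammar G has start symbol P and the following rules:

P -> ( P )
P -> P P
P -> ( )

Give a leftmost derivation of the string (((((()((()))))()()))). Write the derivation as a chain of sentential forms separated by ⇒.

P ⇒ (P)   [P -> ( P )]
(P) ⇒ ((P))   [P -> ( P )]
((P)) ⇒ (((P)))   [P -> ( P )]
(((P))) ⇒ (((PP)))   [P -> P P]
(((PP))) ⇒ (((PPP)))   [P -> P P]
(((PPP))) ⇒ ((((P)PP)))   [P -> ( P )]
((((P)PP))) ⇒ (((((P))PP)))   [P -> ( P )]
(((((P))PP))) ⇒ (((((PP))PP)))   [P -> P P]
(((((PP))PP))) ⇒ (((((()P))PP)))   [P -> ( )]
(((((()P))PP))) ⇒ (((((()(P)))PP)))   [P -> ( P )]
(((((()(P)))PP))) ⇒ (((((()((P))))PP)))   [P -> ( P )]
(((((()((P))))PP))) ⇒ (((((()((()))))PP)))   [P -> ( )]
(((((()((()))))PP))) ⇒ (((((()((()))))()P)))   [P -> ( )]
(((((()((()))))()P))) ⇒ (((((()((()))))()())))   [P -> ( )]

P ⇒ (P) ⇒ ((P)) ⇒ (((P))) ⇒ (((PP))) ⇒ (((PPP))) ⇒ ((((P)PP))) ⇒ (((((P))PP))) ⇒ (((((PP))PP))) ⇒ (((((()P))PP))) ⇒ (((((()(P)))PP))) ⇒ (((((()((P))))PP))) ⇒ (((((()((()))))PP))) ⇒ (((((()((()))))()P))) ⇒ (((((()((()))))()())))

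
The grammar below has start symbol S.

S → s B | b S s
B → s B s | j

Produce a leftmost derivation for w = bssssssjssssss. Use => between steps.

S => bSs   [S → b S s]
bSs => bsBs   [S → s B]
bsBs => bssBss   [B → s B s]
bssBss => bsssBsss   [B → s B s]
bsssBsss => bssssBssss   [B → s B s]
bssssBssss => bsssssBsssss   [B → s B s]
bsssssBsssss => bssssssBssssss   [B → s B s]
bssssssBssssss => bssssssjssssss   [B → j]

S=>bSs=>bsBs=>bssBss=>bsssBsss=>bssssBssss=>bsssssBsssss=>bssssssBssssss=>bssssssjssssss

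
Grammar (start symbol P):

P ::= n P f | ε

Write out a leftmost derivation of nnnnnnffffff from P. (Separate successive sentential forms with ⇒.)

P ⇒ nPf ⇒ nnPff ⇒ nnnPfff ⇒ nnnnPffff ⇒ nnnnnPfffff ⇒ nnnnnnPffffff ⇒ nnnnnnffffff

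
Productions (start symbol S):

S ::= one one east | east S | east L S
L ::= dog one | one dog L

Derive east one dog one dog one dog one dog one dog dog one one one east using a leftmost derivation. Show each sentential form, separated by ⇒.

S ⇒ east L S   [S ::= east L S]
east L S ⇒ east one dog L S   [L ::= one dog L]
east one dog L S ⇒ east one dog one dog L S   [L ::= one dog L]
east one dog one dog L S ⇒ east one dog one dog one dog L S   [L ::= one dog L]
east one dog one dog one dog L S ⇒ east one dog one dog one dog one dog L S   [L ::= one dog L]
east one dog one dog one dog one dog L S ⇒ east one dog one dog one dog one dog one dog L S   [L ::= one dog L]
east one dog one dog one dog one dog one dog L S ⇒ east one dog one dog one dog one dog one dog dog one S   [L ::= dog one]
east one dog one dog one dog one dog one dog dog one S ⇒ east one dog one dog one dog one dog one dog dog one one one east   [S ::= one one east]

S ⇒ east L S ⇒ east one dog L S ⇒ east one dog one dog L S ⇒ east one dog one dog one dog L S ⇒ east one dog one dog one dog one dog L S ⇒ east one dog one dog one dog one dog one dog L S ⇒ east one dog one dog one dog one dog one dog dog one S ⇒ east one dog one dog one dog one dog one dog dog one one one east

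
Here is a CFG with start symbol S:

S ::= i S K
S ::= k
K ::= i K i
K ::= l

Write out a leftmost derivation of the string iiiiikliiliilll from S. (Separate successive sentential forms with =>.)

S => iSK => iiSKK => iiiSKKK => iiiiSKKKK => iiiiiSKKKKK => iiiiikKKKKK => iiiiiklKKKK => iiiiikliKiKKK => iiiiikliiKiiKKK => iiiiikliiliiKKK => iiiiikliiliilKK => iiiiikliiliillK => iiiiikliiliilll

S => iSK   [S ::= i S K]
iSK => iiSKK   [S ::= i S K]
iiSKK => iiiSKKK   [S ::= i S K]
iiiSKKK => iiiiSKKKK   [S ::= i S K]
iiiiSKKKK => iiiiiSKKKKK   [S ::= i S K]
iiiiiSKKKKK => iiiiikKKKKK   [S ::= k]
iiiiikKKKKK => iiiiiklKKKK   [K ::= l]
iiiiiklKKKK => iiiiikliKiKKK   [K ::= i K i]
iiiiikliKiKKK => iiiiikliiKiiKKK   [K ::= i K i]
iiiiikliiKiiKKK => iiiiikliiliiKKK   [K ::= l]
iiiiikliiliiKKK => iiiiikliiliilKK   [K ::= l]
iiiiikliiliilKK => iiiiikliiliillK   [K ::= l]
iiiiikliiliillK => iiiiikliiliilll   [K ::= l]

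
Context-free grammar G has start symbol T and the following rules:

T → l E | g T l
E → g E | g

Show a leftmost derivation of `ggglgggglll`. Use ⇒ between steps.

T ⇒ gTl   [T → g T l]
gTl ⇒ ggTll   [T → g T l]
ggTll ⇒ gggTlll   [T → g T l]
gggTlll ⇒ ggglElll   [T → l E]
ggglElll ⇒ ggglgElll   [E → g E]
ggglgElll ⇒ ggglggElll   [E → g E]
ggglggElll ⇒ ggglgggElll   [E → g E]
ggglgggElll ⇒ ggglgggglll   [E → g]

T ⇒ gTl ⇒ ggTll ⇒ gggTlll ⇒ ggglElll ⇒ ggglgElll ⇒ ggglggElll ⇒ ggglgggElll ⇒ ggglgggglll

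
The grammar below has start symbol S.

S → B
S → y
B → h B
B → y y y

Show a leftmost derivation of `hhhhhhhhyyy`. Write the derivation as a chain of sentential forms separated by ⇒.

S ⇒ B ⇒ hB ⇒ hhB ⇒ hhhB ⇒ hhhhB ⇒ hhhhhB ⇒ hhhhhhB ⇒ hhhhhhhB ⇒ hhhhhhhhB ⇒ hhhhhhhhyyy

S ⇒ B   [S → B]
B ⇒ hB   [B → h B]
hB ⇒ hhB   [B → h B]
hhB ⇒ hhhB   [B → h B]
hhhB ⇒ hhhhB   [B → h B]
hhhhB ⇒ hhhhhB   [B → h B]
hhhhhB ⇒ hhhhhhB   [B → h B]
hhhhhhB ⇒ hhhhhhhB   [B → h B]
hhhhhhhB ⇒ hhhhhhhhB   [B → h B]
hhhhhhhhB ⇒ hhhhhhhhyyy   [B → y y y]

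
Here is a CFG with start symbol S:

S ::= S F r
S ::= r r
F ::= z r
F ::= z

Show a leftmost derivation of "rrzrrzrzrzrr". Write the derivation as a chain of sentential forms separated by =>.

S => SFr   [S ::= S F r]
SFr => SFrFr   [S ::= S F r]
SFrFr => SFrFrFr   [S ::= S F r]
SFrFrFr => SFrFrFrFr   [S ::= S F r]
SFrFrFrFr => rrFrFrFrFr   [S ::= r r]
rrFrFrFrFr => rrzrrFrFrFr   [F ::= z r]
rrzrrFrFrFr => rrzrrzrFrFr   [F ::= z]
rrzrrzrFrFr => rrzrrzrzrFr   [F ::= z]
rrzrrzrzrFr => rrzrrzrzrzrr   [F ::= z r]

S => SFr => SFrFr => SFrFrFr => SFrFrFrFr => rrFrFrFrFr => rrzrrFrFrFr => rrzrrzrFrFr => rrzrrzrzrFr => rrzrrzrzrzrr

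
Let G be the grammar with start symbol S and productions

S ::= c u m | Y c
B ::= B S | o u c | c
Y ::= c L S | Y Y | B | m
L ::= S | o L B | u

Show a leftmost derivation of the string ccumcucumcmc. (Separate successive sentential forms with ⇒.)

S ⇒ Yc   [S ::= Y c]
Yc ⇒ YYc   [Y ::= Y Y]
YYc ⇒ BYc   [Y ::= B]
BYc ⇒ BSYc   [B ::= B S]
BSYc ⇒ BSSYc   [B ::= B S]
BSSYc ⇒ cSSYc   [B ::= c]
cSSYc ⇒ ccumSYc   [S ::= c u m]
ccumSYc ⇒ ccumYcYc   [S ::= Y c]
ccumYcYc ⇒ ccumcLScYc   [Y ::= c L S]
ccumcLScYc ⇒ ccumcuScYc   [L ::= u]
ccumcuScYc ⇒ ccumcucumcYc   [S ::= c u m]
ccumcucumcYc ⇒ ccumcucumcmc   [Y ::= m]

S ⇒ Yc ⇒ YYc ⇒ BYc ⇒ BSYc ⇒ BSSYc ⇒ cSSYc ⇒ ccumSYc ⇒ ccumYcYc ⇒ ccumcLScYc ⇒ ccumcuScYc ⇒ ccumcucumcYc ⇒ ccumcucumcmc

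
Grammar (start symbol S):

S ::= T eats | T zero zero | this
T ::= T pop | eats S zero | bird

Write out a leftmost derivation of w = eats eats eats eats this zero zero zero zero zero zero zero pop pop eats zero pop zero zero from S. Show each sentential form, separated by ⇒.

S ⇒ T zero zero ⇒ T pop zero zero ⇒ eats S zero pop zero zero ⇒ eats T eats zero pop zero zero ⇒ eats T pop eats zero pop zero zero ⇒ eats T pop pop eats zero pop zero zero ⇒ eats eats S zero pop pop eats zero pop zero zero ⇒ eats eats T zero zero zero pop pop eats zero pop zero zero ⇒ eats eats eats S zero zero zero zero pop pop eats zero pop zero zero ⇒ eats eats eats T zero zero zero zero zero zero pop pop eats zero pop zero zero ⇒ eats eats eats eats S zero zero zero zero zero zero zero pop pop eats zero pop zero zero ⇒ eats eats eats eats this zero zero zero zero zero zero zero pop pop eats zero pop zero zero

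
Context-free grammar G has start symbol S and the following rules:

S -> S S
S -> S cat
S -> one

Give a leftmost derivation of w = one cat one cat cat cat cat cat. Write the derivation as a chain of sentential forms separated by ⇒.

S ⇒ S cat   [S -> S cat]
S cat ⇒ S cat cat   [S -> S cat]
S cat cat ⇒ S S cat cat   [S -> S S]
S S cat cat ⇒ S cat S cat cat   [S -> S cat]
S cat S cat cat ⇒ one cat S cat cat   [S -> one]
one cat S cat cat ⇒ one cat S cat cat cat   [S -> S cat]
one cat S cat cat cat ⇒ one cat S cat cat cat cat   [S -> S cat]
one cat S cat cat cat cat ⇒ one cat S cat cat cat cat cat   [S -> S cat]
one cat S cat cat cat cat cat ⇒ one cat one cat cat cat cat cat   [S -> one]

S ⇒ S cat ⇒ S cat cat ⇒ S S cat cat ⇒ S cat S cat cat ⇒ one cat S cat cat ⇒ one cat S cat cat cat ⇒ one cat S cat cat cat cat ⇒ one cat S cat cat cat cat cat ⇒ one cat one cat cat cat cat cat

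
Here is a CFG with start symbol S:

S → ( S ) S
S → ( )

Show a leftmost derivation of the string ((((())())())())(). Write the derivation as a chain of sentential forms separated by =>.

S => (S)S => ((S)S)S => (((S)S)S)S => ((((S)S)S)S)S => ((((())S)S)S)S => ((((())())S)S)S => ((((())())())S)S => ((((())())())())S => ((((())())())())()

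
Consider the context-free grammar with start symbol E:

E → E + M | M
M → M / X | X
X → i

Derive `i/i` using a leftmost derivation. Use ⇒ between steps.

E ⇒ M   [E → M]
M ⇒ M/X   [M → M / X]
M/X ⇒ X/X   [M → X]
X/X ⇒ i/X   [X → i]
i/X ⇒ i/i   [X → i]

E ⇒ M ⇒ M/X ⇒ X/X ⇒ i/X ⇒ i/i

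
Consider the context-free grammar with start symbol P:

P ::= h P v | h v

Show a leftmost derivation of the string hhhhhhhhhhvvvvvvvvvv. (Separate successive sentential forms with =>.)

P => hPv => hhPvv => hhhPvvv => hhhhPvvvv => hhhhhPvvvvv => hhhhhhPvvvvvv => hhhhhhhPvvvvvvv => hhhhhhhhPvvvvvvvv => hhhhhhhhhPvvvvvvvvv => hhhhhhhhhhvvvvvvvvvv

P => hPv   [P ::= h P v]
hPv => hhPvv   [P ::= h P v]
hhPvv => hhhPvvv   [P ::= h P v]
hhhPvvv => hhhhPvvvv   [P ::= h P v]
hhhhPvvvv => hhhhhPvvvvv   [P ::= h P v]
hhhhhPvvvvv => hhhhhhPvvvvvv   [P ::= h P v]
hhhhhhPvvvvvv => hhhhhhhPvvvvvvv   [P ::= h P v]
hhhhhhhPvvvvvvv => hhhhhhhhPvvvvvvvv   [P ::= h P v]
hhhhhhhhPvvvvvvvv => hhhhhhhhhPvvvvvvvvv   [P ::= h P v]
hhhhhhhhhPvvvvvvvvv => hhhhhhhhhhvvvvvvvvvv   [P ::= h v]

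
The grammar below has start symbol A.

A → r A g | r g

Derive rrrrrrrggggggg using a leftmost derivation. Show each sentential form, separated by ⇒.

A ⇒ rAg ⇒ rrAgg ⇒ rrrAggg ⇒ rrrrAgggg ⇒ rrrrrAggggg ⇒ rrrrrrAgggggg ⇒ rrrrrrrggggggg

A ⇒ rAg   [A → r A g]
rAg ⇒ rrAgg   [A → r A g]
rrAgg ⇒ rrrAggg   [A → r A g]
rrrAggg ⇒ rrrrAgggg   [A → r A g]
rrrrAgggg ⇒ rrrrrAggggg   [A → r A g]
rrrrrAggggg ⇒ rrrrrrAgggggg   [A → r A g]
rrrrrrAgggggg ⇒ rrrrrrrggggggg   [A → r g]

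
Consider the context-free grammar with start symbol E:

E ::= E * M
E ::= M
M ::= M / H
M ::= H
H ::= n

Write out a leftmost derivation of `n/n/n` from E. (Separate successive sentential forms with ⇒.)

E ⇒ M ⇒ M/H ⇒ M/H/H ⇒ H/H/H ⇒ n/H/H ⇒ n/n/H ⇒ n/n/n

E ⇒ M   [E ::= M]
M ⇒ M/H   [M ::= M / H]
M/H ⇒ M/H/H   [M ::= M / H]
M/H/H ⇒ H/H/H   [M ::= H]
H/H/H ⇒ n/H/H   [H ::= n]
n/H/H ⇒ n/n/H   [H ::= n]
n/n/H ⇒ n/n/n   [H ::= n]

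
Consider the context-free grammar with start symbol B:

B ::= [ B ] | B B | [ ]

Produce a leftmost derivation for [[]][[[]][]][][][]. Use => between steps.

B => BB => [B]B => [[]]B => [[]]BB => [[]]BBB => [[]]BBBB => [[]][B]BBB => [[]][BB]BBB => [[]][[B]B]BBB => [[]][[[]]B]BBB => [[]][[[]][]]BBB => [[]][[[]][]][]BB => [[]][[[]][]][][]B => [[]][[[]][]][][][]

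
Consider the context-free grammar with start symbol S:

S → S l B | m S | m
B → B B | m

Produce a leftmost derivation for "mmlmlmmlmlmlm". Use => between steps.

S => SlB   [S → S l B]
SlB => mSlB   [S → m S]
mSlB => mSlBlB   [S → S l B]
mSlBlB => mSlBlBlB   [S → S l B]
mSlBlBlB => mSlBlBlBlB   [S → S l B]
mSlBlBlBlB => mSlBlBlBlBlB   [S → S l B]
mSlBlBlBlBlB => mmlBlBlBlBlB   [S → m]
mmlBlBlBlBlB => mmlmlBlBlBlB   [B → m]
mmlmlBlBlBlB => mmlmlBBlBlBlB   [B → B B]
mmlmlBBlBlBlB => mmlmlmBlBlBlB   [B → m]
mmlmlmBlBlBlB => mmlmlmmlBlBlB   [B → m]
mmlmlmmlBlBlB => mmlmlmmlmlBlB   [B → m]
mmlmlmmlmlBlB => mmlmlmmlmlmlB   [B → m]
mmlmlmmlmlmlB => mmlmlmmlmlmlm   [B → m]

S => SlB => mSlB => mSlBlB => mSlBlBlB => mSlBlBlBlB => mSlBlBlBlBlB => mmlBlBlBlBlB => mmlmlBlBlBlB => mmlmlBBlBlBlB => mmlmlmBlBlBlB => mmlmlmmlBlBlB => mmlmlmmlmlBlB => mmlmlmmlmlmlB => mmlmlmmlmlmlm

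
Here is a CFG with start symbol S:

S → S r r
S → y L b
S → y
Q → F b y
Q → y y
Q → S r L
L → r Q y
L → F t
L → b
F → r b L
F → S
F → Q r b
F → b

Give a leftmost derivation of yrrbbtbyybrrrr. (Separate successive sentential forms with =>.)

S => Srr => Srrrr => yLbrrrr => yrQybrrrr => yrFbyybrrrr => yrrbLbyybrrrr => yrrbFtbyybrrrr => yrrbbtbyybrrrr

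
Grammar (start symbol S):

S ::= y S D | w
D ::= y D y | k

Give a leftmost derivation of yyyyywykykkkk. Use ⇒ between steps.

S⇒ySD⇒yySDD⇒yyySDDD⇒yyyySDDDD⇒yyyyySDDDDD⇒yyyyywDDDDD⇒yyyyywyDyDDDD⇒yyyyywykyDDDD⇒yyyyywykykDDD⇒yyyyywykykkDD⇒yyyyywykykkkD⇒yyyyywykykkkk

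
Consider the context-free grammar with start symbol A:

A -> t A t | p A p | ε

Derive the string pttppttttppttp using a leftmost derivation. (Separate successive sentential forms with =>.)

A => pAp => ptAtp => pttAttp => pttpApttp => pttppAppttp => pttpptAtppttp => pttppttAttppttp => pttppttttppttp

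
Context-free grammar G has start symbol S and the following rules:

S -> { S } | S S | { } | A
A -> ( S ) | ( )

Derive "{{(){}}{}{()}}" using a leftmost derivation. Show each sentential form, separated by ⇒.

S⇒{S}⇒{SS}⇒{SSS}⇒{{S}SS}⇒{{SS}SS}⇒{{AS}SS}⇒{{()S}SS}⇒{{(){}}SS}⇒{{(){}}{}S}⇒{{(){}}{}{S}}⇒{{(){}}{}{A}}⇒{{(){}}{}{()}}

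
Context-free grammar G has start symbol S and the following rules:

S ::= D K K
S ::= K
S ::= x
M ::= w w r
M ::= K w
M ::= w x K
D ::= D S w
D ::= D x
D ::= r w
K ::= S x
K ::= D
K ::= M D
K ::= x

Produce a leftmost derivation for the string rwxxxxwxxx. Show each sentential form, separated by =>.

S => DKK   [S ::= D K K]
DKK => DxKK   [D ::= D x]
DxKK => DSwxKK   [D ::= D S w]
DSwxKK => DxSwxKK   [D ::= D x]
DxSwxKK => DxxSwxKK   [D ::= D x]
DxxSwxKK => DxxxSwxKK   [D ::= D x]
DxxxSwxKK => rwxxxSwxKK   [D ::= r w]
rwxxxSwxKK => rwxxxxwxKK   [S ::= x]
rwxxxxwxKK => rwxxxxwxxK   [K ::= x]
rwxxxxwxxK => rwxxxxwxxx   [K ::= x]

S => DKK => DxKK => DSwxKK => DxSwxKK => DxxSwxKK => DxxxSwxKK => rwxxxSwxKK => rwxxxxwxKK => rwxxxxwxxK => rwxxxxwxxx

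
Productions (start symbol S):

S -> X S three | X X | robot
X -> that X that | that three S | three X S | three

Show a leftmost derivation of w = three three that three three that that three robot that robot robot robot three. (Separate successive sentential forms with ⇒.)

S ⇒ X S three ⇒ three X S S three ⇒ three three X S S S three ⇒ three three that three S S S S three ⇒ three three that three X X S S S three ⇒ three three that three three X S S S three ⇒ three three that three three that X that S S S three ⇒ three three that three three that that three S that S S S three ⇒ three three that three three that that three robot that S S S three ⇒ three three that three three that that three robot that robot S S three ⇒ three three that three three that that three robot that robot robot S three ⇒ three three that three three that that three robot that robot robot robot three

S ⇒ X S three   [S -> X S three]
X S three ⇒ three X S S three   [X -> three X S]
three X S S three ⇒ three three X S S S three   [X -> three X S]
three three X S S S three ⇒ three three that three S S S S three   [X -> that three S]
three three that three S S S S three ⇒ three three that three X X S S S three   [S -> X X]
three three that three X X S S S three ⇒ three three that three three X S S S three   [X -> three]
three three that three three X S S S three ⇒ three three that three three that X that S S S three   [X -> that X that]
three three that three three that X that S S S three ⇒ three three that three three that that three S that S S S three   [X -> that three S]
three three that three three that that three S that S S S three ⇒ three three that three three that that three robot that S S S three   [S -> robot]
three three that three three that that three robot that S S S three ⇒ three three that three three that that three robot that robot S S three   [S -> robot]
three three that three three that that three robot that robot S S three ⇒ three three that three three that that three robot that robot robot S three   [S -> robot]
three three that three three that that three robot that robot robot S three ⇒ three three that three three that that three robot that robot robot robot three   [S -> robot]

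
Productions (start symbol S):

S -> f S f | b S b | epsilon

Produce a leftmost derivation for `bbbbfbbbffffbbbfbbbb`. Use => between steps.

S => bSb   [S -> b S b]
bSb => bbSbb   [S -> b S b]
bbSbb => bbbSbbb   [S -> b S b]
bbbSbbb => bbbbSbbbb   [S -> b S b]
bbbbSbbbb => bbbbfSfbbbb   [S -> f S f]
bbbbfSfbbbb => bbbbfbSbfbbbb   [S -> b S b]
bbbbfbSbfbbbb => bbbbfbbSbbfbbbb   [S -> b S b]
bbbbfbbSbbfbbbb => bbbbfbbbSbbbfbbbb   [S -> b S b]
bbbbfbbbSbbbfbbbb => bbbbfbbbfSfbbbfbbbb   [S -> f S f]
bbbbfbbbfSfbbbfbbbb => bbbbfbbbffSffbbbfbbbb   [S -> f S f]
bbbbfbbbffSffbbbfbbbb => bbbbfbbbffffbbbfbbbb   [S -> epsilon]

S => bSb => bbSbb => bbbSbbb => bbbbSbbbb => bbbbfSfbbbb => bbbbfbSbfbbbb => bbbbfbbSbbfbbbb => bbbbfbbbSbbbfbbbb => bbbbfbbbfSfbbbfbbbb => bbbbfbbbffSffbbbfbbbb => bbbbfbbbffffbbbfbbbb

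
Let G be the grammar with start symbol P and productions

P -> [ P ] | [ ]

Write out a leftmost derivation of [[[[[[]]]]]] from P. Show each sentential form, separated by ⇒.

P ⇒ [P]   [P -> [ P ]]
[P] ⇒ [[P]]   [P -> [ P ]]
[[P]] ⇒ [[[P]]]   [P -> [ P ]]
[[[P]]] ⇒ [[[[P]]]]   [P -> [ P ]]
[[[[P]]]] ⇒ [[[[[P]]]]]   [P -> [ P ]]
[[[[[P]]]]] ⇒ [[[[[[]]]]]]   [P -> [ ]]

P ⇒ [P] ⇒ [[P]] ⇒ [[[P]]] ⇒ [[[[P]]]] ⇒ [[[[[P]]]]] ⇒ [[[[[[]]]]]]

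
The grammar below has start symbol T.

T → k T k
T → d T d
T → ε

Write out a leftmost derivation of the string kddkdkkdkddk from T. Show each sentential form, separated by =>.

T => kTk => kdTdk => kddTddk => kddkTkddk => kddkdTdkddk => kddkdkTkdkddk => kddkdkkdkddk

T => kTk   [T → k T k]
kTk => kdTdk   [T → d T d]
kdTdk => kddTddk   [T → d T d]
kddTddk => kddkTkddk   [T → k T k]
kddkTkddk => kddkdTdkddk   [T → d T d]
kddkdTdkddk => kddkdkTkdkddk   [T → k T k]
kddkdkTkdkddk => kddkdkkdkddk   [T → ε]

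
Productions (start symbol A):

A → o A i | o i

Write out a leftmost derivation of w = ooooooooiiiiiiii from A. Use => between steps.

A => oAi   [A → o A i]
oAi => ooAii   [A → o A i]
ooAii => oooAiii   [A → o A i]
oooAiii => ooooAiiii   [A → o A i]
ooooAiiii => oooooAiiiii   [A → o A i]
oooooAiiiii => ooooooAiiiiii   [A → o A i]
ooooooAiiiiii => oooooooAiiiiiii   [A → o A i]
oooooooAiiiiiii => ooooooooiiiiiiii   [A → o i]

A=>oAi=>ooAii=>oooAiii=>ooooAiiii=>oooooAiiiii=>ooooooAiiiiii=>oooooooAiiiiiii=>ooooooooiiiiiiii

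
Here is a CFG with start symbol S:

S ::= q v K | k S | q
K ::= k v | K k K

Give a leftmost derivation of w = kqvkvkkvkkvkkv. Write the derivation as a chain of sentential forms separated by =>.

S=>kS=>kqvK=>kqvKkK=>kqvKkKkK=>kqvkvkKkK=>kqvkvkkvkK=>kqvkvkkvkKkK=>kqvkvkkvkkvkK=>kqvkvkkvkkvkkv

S => kS   [S ::= k S]
kS => kqvK   [S ::= q v K]
kqvK => kqvKkK   [K ::= K k K]
kqvKkK => kqvKkKkK   [K ::= K k K]
kqvKkKkK => kqvkvkKkK   [K ::= k v]
kqvkvkKkK => kqvkvkkvkK   [K ::= k v]
kqvkvkkvkK => kqvkvkkvkKkK   [K ::= K k K]
kqvkvkkvkKkK => kqvkvkkvkkvkK   [K ::= k v]
kqvkvkkvkkvkK => kqvkvkkvkkvkkv   [K ::= k v]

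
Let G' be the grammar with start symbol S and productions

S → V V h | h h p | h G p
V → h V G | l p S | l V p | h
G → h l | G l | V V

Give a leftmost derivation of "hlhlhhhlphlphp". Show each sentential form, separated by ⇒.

S ⇒ hGp ⇒ hVVp ⇒ hlVpVp ⇒ hlhVGpVp ⇒ hlhlVpGpVp ⇒ hlhlhVGpGpVp ⇒ hlhlhhGpGpVp ⇒ hlhlhhhlpGpVp ⇒ hlhlhhhlphlpVp ⇒ hlhlhhhlphlphp

S ⇒ hGp   [S → h G p]
hGp ⇒ hVVp   [G → V V]
hVVp ⇒ hlVpVp   [V → l V p]
hlVpVp ⇒ hlhVGpVp   [V → h V G]
hlhVGpVp ⇒ hlhlVpGpVp   [V → l V p]
hlhlVpGpVp ⇒ hlhlhVGpGpVp   [V → h V G]
hlhlhVGpGpVp ⇒ hlhlhhGpGpVp   [V → h]
hlhlhhGpGpVp ⇒ hlhlhhhlpGpVp   [G → h l]
hlhlhhhlpGpVp ⇒ hlhlhhhlphlpVp   [G → h l]
hlhlhhhlphlpVp ⇒ hlhlhhhlphlphp   [V → h]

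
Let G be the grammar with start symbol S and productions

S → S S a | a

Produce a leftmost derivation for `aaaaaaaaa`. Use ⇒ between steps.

S ⇒ SSa ⇒ SSaSa ⇒ aSaSa ⇒ aSSaaSa ⇒ aaSaaSa ⇒ aaaaaSa ⇒ aaaaaSSaa ⇒ aaaaaaSaa ⇒ aaaaaaaaa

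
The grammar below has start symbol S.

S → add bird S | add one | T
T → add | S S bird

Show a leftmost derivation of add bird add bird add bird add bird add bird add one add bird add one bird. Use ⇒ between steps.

S ⇒ T ⇒ S S bird ⇒ add bird S S bird ⇒ add bird T S bird ⇒ add bird S S bird S bird ⇒ add bird add bird S S bird S bird ⇒ add bird add bird add bird S S bird S bird ⇒ add bird add bird add bird add bird S S bird S bird ⇒ add bird add bird add bird add bird add bird S S bird S bird ⇒ add bird add bird add bird add bird add bird add one S bird S bird ⇒ add bird add bird add bird add bird add bird add one T bird S bird ⇒ add bird add bird add bird add bird add bird add one add bird S bird ⇒ add bird add bird add bird add bird add bird add one add bird add one bird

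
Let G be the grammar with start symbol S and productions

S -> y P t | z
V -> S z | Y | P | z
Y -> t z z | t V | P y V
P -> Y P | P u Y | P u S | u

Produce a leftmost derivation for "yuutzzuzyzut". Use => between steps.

S=>yPt=>yYPt=>yPyVPt=>yPuSyVPt=>yPuYuSyVPt=>yuuYuSyVPt=>yuutzzuSyVPt=>yuutzzuzyVPt=>yuutzzuzyzPt=>yuutzzuzyzut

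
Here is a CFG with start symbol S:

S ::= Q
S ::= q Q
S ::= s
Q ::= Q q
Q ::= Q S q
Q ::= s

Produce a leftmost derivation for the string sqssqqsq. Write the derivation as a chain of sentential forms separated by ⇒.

S⇒Q⇒QSq⇒QSqSq⇒QqSqSq⇒sqSqSq⇒sqQqSq⇒sqQSqqSq⇒sqsSqqSq⇒sqssqqSq⇒sqssqqsq

S ⇒ Q   [S ::= Q]
Q ⇒ QSq   [Q ::= Q S q]
QSq ⇒ QSqSq   [Q ::= Q S q]
QSqSq ⇒ QqSqSq   [Q ::= Q q]
QqSqSq ⇒ sqSqSq   [Q ::= s]
sqSqSq ⇒ sqQqSq   [S ::= Q]
sqQqSq ⇒ sqQSqqSq   [Q ::= Q S q]
sqQSqqSq ⇒ sqsSqqSq   [Q ::= s]
sqsSqqSq ⇒ sqssqqSq   [S ::= s]
sqssqqSq ⇒ sqssqqsq   [S ::= s]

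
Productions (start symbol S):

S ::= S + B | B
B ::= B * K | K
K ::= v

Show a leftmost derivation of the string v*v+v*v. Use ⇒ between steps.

S ⇒ S+B ⇒ B+B ⇒ B*K+B ⇒ K*K+B ⇒ v*K+B ⇒ v*v+B ⇒ v*v+B*K ⇒ v*v+K*K ⇒ v*v+v*K ⇒ v*v+v*v

S ⇒ S+B   [S ::= S + B]
S+B ⇒ B+B   [S ::= B]
B+B ⇒ B*K+B   [B ::= B * K]
B*K+B ⇒ K*K+B   [B ::= K]
K*K+B ⇒ v*K+B   [K ::= v]
v*K+B ⇒ v*v+B   [K ::= v]
v*v+B ⇒ v*v+B*K   [B ::= B * K]
v*v+B*K ⇒ v*v+K*K   [B ::= K]
v*v+K*K ⇒ v*v+v*K   [K ::= v]
v*v+v*K ⇒ v*v+v*v   [K ::= v]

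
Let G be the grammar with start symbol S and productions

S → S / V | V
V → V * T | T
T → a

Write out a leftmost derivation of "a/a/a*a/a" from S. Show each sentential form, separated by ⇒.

S ⇒ S/V ⇒ S/V/V ⇒ S/V/V/V ⇒ V/V/V/V ⇒ T/V/V/V ⇒ a/V/V/V ⇒ a/T/V/V ⇒ a/a/V/V ⇒ a/a/V*T/V ⇒ a/a/T*T/V ⇒ a/a/a*T/V ⇒ a/a/a*a/V ⇒ a/a/a*a/T ⇒ a/a/a*a/a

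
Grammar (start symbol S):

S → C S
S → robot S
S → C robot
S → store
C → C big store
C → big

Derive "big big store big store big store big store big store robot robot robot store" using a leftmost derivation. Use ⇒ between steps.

S ⇒ C S ⇒ C big store S ⇒ C big store big store S ⇒ C big store big store big store S ⇒ C big store big store big store big store S ⇒ C big store big store big store big store big store S ⇒ big big store big store big store big store big store S ⇒ big big store big store big store big store big store robot S ⇒ big big store big store big store big store big store robot robot S ⇒ big big store big store big store big store big store robot robot robot S ⇒ big big store big store big store big store big store robot robot robot store

S ⇒ C S   [S → C S]
C S ⇒ C big store S   [C → C big store]
C big store S ⇒ C big store big store S   [C → C big store]
C big store big store S ⇒ C big store big store big store S   [C → C big store]
C big store big store big store S ⇒ C big store big store big store big store S   [C → C big store]
C big store big store big store big store S ⇒ C big store big store big store big store big store S   [C → C big store]
C big store big store big store big store big store S ⇒ big big store big store big store big store big store S   [C → big]
big big store big store big store big store big store S ⇒ big big store big store big store big store big store robot S   [S → robot S]
big big store big store big store big store big store robot S ⇒ big big store big store big store big store big store robot robot S   [S → robot S]
big big store big store big store big store big store robot robot S ⇒ big big store big store big store big store big store robot robot robot S   [S → robot S]
big big store big store big store big store big store robot robot robot S ⇒ big big store big store big store big store big store robot robot robot store   [S → store]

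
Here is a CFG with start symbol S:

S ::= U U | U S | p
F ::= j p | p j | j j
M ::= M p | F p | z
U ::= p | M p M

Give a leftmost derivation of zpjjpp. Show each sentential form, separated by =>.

S => UU   [S ::= U U]
UU => MpMU   [U ::= M p M]
MpMU => zpMU   [M ::= z]
zpMU => zpFpU   [M ::= F p]
zpFpU => zpjjpU   [F ::= j j]
zpjjpU => zpjjpp   [U ::= p]

S=>UU=>MpMU=>zpMU=>zpFpU=>zpjjpU=>zpjjpp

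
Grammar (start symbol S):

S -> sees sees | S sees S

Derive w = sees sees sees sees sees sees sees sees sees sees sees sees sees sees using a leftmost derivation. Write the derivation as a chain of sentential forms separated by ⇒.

S ⇒ S sees S   [S -> S sees S]
S sees S ⇒ S sees S sees S   [S -> S sees S]
S sees S sees S ⇒ S sees S sees S sees S   [S -> S sees S]
S sees S sees S sees S ⇒ S sees S sees S sees S sees S   [S -> S sees S]
S sees S sees S sees S sees S ⇒ sees sees sees S sees S sees S sees S   [S -> sees sees]
sees sees sees S sees S sees S sees S ⇒ sees sees sees sees sees sees S sees S sees S   [S -> sees sees]
sees sees sees sees sees sees S sees S sees S ⇒ sees sees sees sees sees sees sees sees sees S sees S   [S -> sees sees]
sees sees sees sees sees sees sees sees sees S sees S ⇒ sees sees sees sees sees sees sees sees sees sees sees sees S   [S -> sees sees]
sees sees sees sees sees sees sees sees sees sees sees sees S ⇒ sees sees sees sees sees sees sees sees sees sees sees sees sees sees   [S -> sees sees]

S ⇒ S sees S ⇒ S sees S sees S ⇒ S sees S sees S sees S ⇒ S sees S sees S sees S sees S ⇒ sees sees sees S sees S sees S sees S ⇒ sees sees sees sees sees sees S sees S sees S ⇒ sees sees sees sees sees sees sees sees sees S sees S ⇒ sees sees sees sees sees sees sees sees sees sees sees sees S ⇒ sees sees sees sees sees sees sees sees sees sees sees sees sees sees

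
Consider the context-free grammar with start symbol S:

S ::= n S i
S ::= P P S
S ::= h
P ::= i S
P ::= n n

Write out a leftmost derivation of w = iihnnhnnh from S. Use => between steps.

S => PPS   [S ::= P P S]
PPS => iSPS   [P ::= i S]
iSPS => iPPSPS   [S ::= P P S]
iPPSPS => iiSPSPS   [P ::= i S]
iiSPSPS => iihPSPS   [S ::= h]
iihPSPS => iihnnSPS   [P ::= n n]
iihnnSPS => iihnnhPS   [S ::= h]
iihnnhPS => iihnnhnnS   [P ::= n n]
iihnnhnnS => iihnnhnnh   [S ::= h]

S => PPS => iSPS => iPPSPS => iiSPSPS => iihPSPS => iihnnSPS => iihnnhPS => iihnnhnnS => iihnnhnnh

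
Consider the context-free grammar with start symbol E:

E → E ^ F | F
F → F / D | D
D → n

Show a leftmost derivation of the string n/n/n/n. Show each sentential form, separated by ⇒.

E⇒F⇒F/D⇒F/D/D⇒F/D/D/D⇒D/D/D/D⇒n/D/D/D⇒n/n/D/D⇒n/n/n/D⇒n/n/n/n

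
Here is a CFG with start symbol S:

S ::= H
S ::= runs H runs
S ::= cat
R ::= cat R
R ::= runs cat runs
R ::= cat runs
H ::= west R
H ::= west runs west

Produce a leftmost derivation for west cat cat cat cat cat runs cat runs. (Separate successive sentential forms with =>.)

S => H   [S ::= H]
H => west R   [H ::= west R]
west R => west cat R   [R ::= cat R]
west cat R => west cat cat R   [R ::= cat R]
west cat cat R => west cat cat cat R   [R ::= cat R]
west cat cat cat R => west cat cat cat cat R   [R ::= cat R]
west cat cat cat cat R => west cat cat cat cat cat R   [R ::= cat R]
west cat cat cat cat cat R => west cat cat cat cat cat runs cat runs   [R ::= runs cat runs]

S => H => west R => west cat R => west cat cat R => west cat cat cat R => west cat cat cat cat R => west cat cat cat cat cat R => west cat cat cat cat cat runs cat runs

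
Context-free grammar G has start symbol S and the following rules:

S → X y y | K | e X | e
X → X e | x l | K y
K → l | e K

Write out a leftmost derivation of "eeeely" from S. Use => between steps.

S=>eX=>eKy=>eeKy=>eeeKy=>eeeeKy=>eeeely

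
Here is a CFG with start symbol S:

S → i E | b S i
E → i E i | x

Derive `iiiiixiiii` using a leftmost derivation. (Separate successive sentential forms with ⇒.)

S ⇒ iE   [S → i E]
iE ⇒ iiEi   [E → i E i]
iiEi ⇒ iiiEii   [E → i E i]
iiiEii ⇒ iiiiEiii   [E → i E i]
iiiiEiii ⇒ iiiiiEiiii   [E → i E i]
iiiiiEiiii ⇒ iiiiixiiii   [E → x]

S ⇒ iE ⇒ iiEi ⇒ iiiEii ⇒ iiiiEiii ⇒ iiiiiEiiii ⇒ iiiiixiiii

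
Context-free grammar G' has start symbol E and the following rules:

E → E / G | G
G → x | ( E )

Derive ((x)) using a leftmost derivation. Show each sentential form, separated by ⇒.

E ⇒ G ⇒ (E) ⇒ (G) ⇒ ((E)) ⇒ ((G)) ⇒ ((x))

E ⇒ G   [E → G]
G ⇒ (E)   [G → ( E )]
(E) ⇒ (G)   [E → G]
(G) ⇒ ((E))   [G → ( E )]
((E)) ⇒ ((G))   [E → G]
((G)) ⇒ ((x))   [G → x]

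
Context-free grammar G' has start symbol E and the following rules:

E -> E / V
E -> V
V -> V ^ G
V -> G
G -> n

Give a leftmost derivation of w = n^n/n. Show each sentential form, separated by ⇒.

E⇒E/V⇒V/V⇒V^G/V⇒G^G/V⇒n^G/V⇒n^n/V⇒n^n/G⇒n^n/n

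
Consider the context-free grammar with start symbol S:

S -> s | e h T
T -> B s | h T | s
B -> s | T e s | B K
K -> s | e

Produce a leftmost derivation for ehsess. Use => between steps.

S=>ehT=>ehBs=>ehTess=>ehsess

S => ehT   [S -> e h T]
ehT => ehBs   [T -> B s]
ehBs => ehTess   [B -> T e s]
ehTess => ehsess   [T -> s]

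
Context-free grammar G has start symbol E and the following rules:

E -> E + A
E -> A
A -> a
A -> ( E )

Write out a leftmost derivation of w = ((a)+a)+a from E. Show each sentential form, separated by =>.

E=>E+A=>A+A=>(E)+A=>(E+A)+A=>(A+A)+A=>((E)+A)+A=>((A)+A)+A=>((a)+A)+A=>((a)+a)+A=>((a)+a)+a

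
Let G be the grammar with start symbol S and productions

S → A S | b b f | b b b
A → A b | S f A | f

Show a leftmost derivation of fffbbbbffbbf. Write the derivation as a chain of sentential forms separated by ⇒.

S ⇒ AS   [S → A S]
AS ⇒ fS   [A → f]
fS ⇒ fAS   [S → A S]
fAS ⇒ fSfAS   [A → S f A]
fSfAS ⇒ fASfAS   [S → A S]
fASfAS ⇒ ffSfAS   [A → f]
ffSfAS ⇒ ffASfAS   [S → A S]
ffASfAS ⇒ ffAbSfAS   [A → A b]
ffAbSfAS ⇒ fffbSfAS   [A → f]
fffbSfAS ⇒ fffbbbbfAS   [S → b b b]
fffbbbbfAS ⇒ fffbbbbffS   [A → f]
fffbbbbffS ⇒ fffbbbbffbbf   [S → b b f]

S ⇒ AS ⇒ fS ⇒ fAS ⇒ fSfAS ⇒ fASfAS ⇒ ffSfAS ⇒ ffASfAS ⇒ ffAbSfAS ⇒ fffbSfAS ⇒ fffbbbbfAS ⇒ fffbbbbffS ⇒ fffbbbbffbbf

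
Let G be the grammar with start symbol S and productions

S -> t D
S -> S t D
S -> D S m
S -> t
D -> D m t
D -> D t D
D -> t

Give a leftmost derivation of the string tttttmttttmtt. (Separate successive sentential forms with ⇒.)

S⇒StD⇒DSmtD⇒DtDSmtD⇒DtDtDSmtD⇒ttDtDSmtD⇒ttDmttDSmtD⇒ttDtDmttDSmtD⇒ttttDmttDSmtD⇒tttttmttDSmtD⇒tttttmtttSmtD⇒tttttmttttmtD⇒tttttmttttmtt

S ⇒ StD   [S -> S t D]
StD ⇒ DSmtD   [S -> D S m]
DSmtD ⇒ DtDSmtD   [D -> D t D]
DtDSmtD ⇒ DtDtDSmtD   [D -> D t D]
DtDtDSmtD ⇒ ttDtDSmtD   [D -> t]
ttDtDSmtD ⇒ ttDmttDSmtD   [D -> D m t]
ttDmttDSmtD ⇒ ttDtDmttDSmtD   [D -> D t D]
ttDtDmttDSmtD ⇒ ttttDmttDSmtD   [D -> t]
ttttDmttDSmtD ⇒ tttttmttDSmtD   [D -> t]
tttttmttDSmtD ⇒ tttttmtttSmtD   [D -> t]
tttttmtttSmtD ⇒ tttttmttttmtD   [S -> t]
tttttmttttmtD ⇒ tttttmttttmtt   [D -> t]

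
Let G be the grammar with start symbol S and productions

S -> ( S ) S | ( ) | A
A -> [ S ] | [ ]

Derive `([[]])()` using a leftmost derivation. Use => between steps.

S => (S)S => (A)S => ([S])S => ([A])S => ([[]])S => ([[]])()

S => (S)S   [S -> ( S ) S]
(S)S => (A)S   [S -> A]
(A)S => ([S])S   [A -> [ S ]]
([S])S => ([A])S   [S -> A]
([A])S => ([[]])S   [A -> [ ]]
([[]])S => ([[]])()   [S -> ( )]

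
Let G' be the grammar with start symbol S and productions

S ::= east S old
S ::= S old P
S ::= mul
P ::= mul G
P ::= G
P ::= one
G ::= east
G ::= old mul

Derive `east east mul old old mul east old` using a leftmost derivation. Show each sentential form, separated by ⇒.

S ⇒ east S old ⇒ east S old P old ⇒ east east S old old P old ⇒ east east mul old old P old ⇒ east east mul old old mul G old ⇒ east east mul old old mul east old

S ⇒ east S old   [S ::= east S old]
east S old ⇒ east S old P old   [S ::= S old P]
east S old P old ⇒ east east S old old P old   [S ::= east S old]
east east S old old P old ⇒ east east mul old old P old   [S ::= mul]
east east mul old old P old ⇒ east east mul old old mul G old   [P ::= mul G]
east east mul old old mul G old ⇒ east east mul old old mul east old   [G ::= east]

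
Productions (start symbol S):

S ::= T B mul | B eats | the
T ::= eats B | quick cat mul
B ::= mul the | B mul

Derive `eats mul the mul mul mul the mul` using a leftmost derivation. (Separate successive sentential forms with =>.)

S => T B mul => eats B B mul => eats B mul B mul => eats B mul mul B mul => eats mul the mul mul B mul => eats mul the mul mul mul the mul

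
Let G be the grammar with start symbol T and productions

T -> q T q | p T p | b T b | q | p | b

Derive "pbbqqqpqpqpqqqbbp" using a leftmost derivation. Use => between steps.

T => pTp   [T -> p T p]
pTp => pbTbp   [T -> b T b]
pbTbp => pbbTbbp   [T -> b T b]
pbbTbbp => pbbqTqbbp   [T -> q T q]
pbbqTqbbp => pbbqqTqqbbp   [T -> q T q]
pbbqqTqqbbp => pbbqqqTqqqbbp   [T -> q T q]
pbbqqqTqqqbbp => pbbqqqpTpqqqbbp   [T -> p T p]
pbbqqqpTpqqqbbp => pbbqqqpqTqpqqqbbp   [T -> q T q]
pbbqqqpqTqpqqqbbp => pbbqqqpqpqpqqqbbp   [T -> p]

T => pTp => pbTbp => pbbTbbp => pbbqTqbbp => pbbqqTqqbbp => pbbqqqTqqqbbp => pbbqqqpTpqqqbbp => pbbqqqpqTqpqqqbbp => pbbqqqpqpqpqqqbbp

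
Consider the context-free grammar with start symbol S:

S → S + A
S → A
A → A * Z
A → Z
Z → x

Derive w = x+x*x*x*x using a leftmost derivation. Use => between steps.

S => S+A => A+A => Z+A => x+A => x+A*Z => x+A*Z*Z => x+A*Z*Z*Z => x+Z*Z*Z*Z => x+x*Z*Z*Z => x+x*x*Z*Z => x+x*x*x*Z => x+x*x*x*x

S => S+A   [S → S + A]
S+A => A+A   [S → A]
A+A => Z+A   [A → Z]
Z+A => x+A   [Z → x]
x+A => x+A*Z   [A → A * Z]
x+A*Z => x+A*Z*Z   [A → A * Z]
x+A*Z*Z => x+A*Z*Z*Z   [A → A * Z]
x+A*Z*Z*Z => x+Z*Z*Z*Z   [A → Z]
x+Z*Z*Z*Z => x+x*Z*Z*Z   [Z → x]
x+x*Z*Z*Z => x+x*x*Z*Z   [Z → x]
x+x*x*Z*Z => x+x*x*x*Z   [Z → x]
x+x*x*x*Z => x+x*x*x*x   [Z → x]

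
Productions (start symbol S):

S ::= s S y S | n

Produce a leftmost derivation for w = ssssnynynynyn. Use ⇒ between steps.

S⇒sSyS⇒ssSySyS⇒sssSySySyS⇒ssssSySySySyS⇒ssssnySySySyS⇒ssssnynySySyS⇒ssssnynynySyS⇒ssssnynynynyS⇒ssssnynynynyn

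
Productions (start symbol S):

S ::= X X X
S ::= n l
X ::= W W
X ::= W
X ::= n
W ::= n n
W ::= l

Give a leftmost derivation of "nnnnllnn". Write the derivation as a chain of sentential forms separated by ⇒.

S ⇒ XXX ⇒ WWXX ⇒ nnWXX ⇒ nnnnXX ⇒ nnnnWX ⇒ nnnnlX ⇒ nnnnlWW ⇒ nnnnllW ⇒ nnnnllnn

S ⇒ XXX   [S ::= X X X]
XXX ⇒ WWXX   [X ::= W W]
WWXX ⇒ nnWXX   [W ::= n n]
nnWXX ⇒ nnnnXX   [W ::= n n]
nnnnXX ⇒ nnnnWX   [X ::= W]
nnnnWX ⇒ nnnnlX   [W ::= l]
nnnnlX ⇒ nnnnlWW   [X ::= W W]
nnnnlWW ⇒ nnnnllW   [W ::= l]
nnnnllW ⇒ nnnnllnn   [W ::= n n]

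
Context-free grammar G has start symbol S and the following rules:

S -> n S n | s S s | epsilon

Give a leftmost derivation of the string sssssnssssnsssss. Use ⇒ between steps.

S ⇒ sSs ⇒ ssSss ⇒ sssSsss ⇒ ssssSssss ⇒ sssssSsssss ⇒ sssssnSnsssss ⇒ sssssnsSsnsssss ⇒ sssssnssSssnsssss ⇒ sssssnssssnsssss

S ⇒ sSs   [S -> s S s]
sSs ⇒ ssSss   [S -> s S s]
ssSss ⇒ sssSsss   [S -> s S s]
sssSsss ⇒ ssssSssss   [S -> s S s]
ssssSssss ⇒ sssssSsssss   [S -> s S s]
sssssSsssss ⇒ sssssnSnsssss   [S -> n S n]
sssssnSnsssss ⇒ sssssnsSsnsssss   [S -> s S s]
sssssnsSsnsssss ⇒ sssssnssSssnsssss   [S -> s S s]
sssssnssSssnsssss ⇒ sssssnssssnsssss   [S -> epsilon]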